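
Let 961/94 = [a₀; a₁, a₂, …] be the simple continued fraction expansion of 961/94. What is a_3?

961 ÷ 94 → quotient 10, remainder 21
94 ÷ 21 → quotient 4, remainder 10
21 ÷ 10 → quotient 2, remainder 1
10 ÷ 1 → quotient 10, remainder 0

10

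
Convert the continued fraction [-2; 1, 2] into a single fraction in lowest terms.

-4/3

a_0 = -2: -2/1
a_1 = 1: -1/1
a_2 = 2: -4/3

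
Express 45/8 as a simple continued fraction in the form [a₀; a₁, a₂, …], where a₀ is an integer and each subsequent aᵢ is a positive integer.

[5; 1, 1, 1, 2]

Apply division with remainder until the remainder is 0:
45 ÷ 8 → quotient 5, remainder 5
8 ÷ 5 → quotient 1, remainder 3
5 ÷ 3 → quotient 1, remainder 2
3 ÷ 2 → quotient 1, remainder 1
2 ÷ 1 → quotient 2, remainder 0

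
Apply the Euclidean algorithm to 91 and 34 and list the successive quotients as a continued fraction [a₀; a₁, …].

Repeatedly divide and take the remainder:
⌊91/34⌋ = 2, remainder 23
⌊34/23⌋ = 1, remainder 11
⌊23/11⌋ = 2, remainder 1
⌊11/1⌋ = 11, remainder 0

[2; 1, 2, 11]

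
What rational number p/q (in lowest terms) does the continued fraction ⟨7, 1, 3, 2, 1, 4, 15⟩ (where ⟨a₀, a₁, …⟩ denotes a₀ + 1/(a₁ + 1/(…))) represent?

a_0 = 7: 7/1
a_1 = 1: 8/1
a_2 = 3: 31/4
a_3 = 2: 70/9
a_4 = 1: 101/13
a_5 = 4: 474/61
a_6 = 15: 7211/928

7211/928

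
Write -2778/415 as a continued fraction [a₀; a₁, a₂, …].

⌊-2778/415⌋ = -7, remainder 127
⌊415/127⌋ = 3, remainder 34
⌊127/34⌋ = 3, remainder 25
⌊34/25⌋ = 1, remainder 9
⌊25/9⌋ = 2, remainder 7
⌊9/7⌋ = 1, remainder 2
⌊7/2⌋ = 3, remainder 1
⌊2/1⌋ = 2, remainder 0

[-7; 3, 3, 1, 2, 1, 3, 2]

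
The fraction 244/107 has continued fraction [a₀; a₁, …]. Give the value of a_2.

1

Apply division with remainder until the remainder is 0:
244 ÷ 107 → quotient 2, remainder 30
107 ÷ 30 → quotient 3, remainder 17
30 ÷ 17 → quotient 1, remainder 13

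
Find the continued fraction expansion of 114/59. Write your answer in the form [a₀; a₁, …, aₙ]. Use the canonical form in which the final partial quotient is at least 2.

[1; 1, 13, 1, 3]

114 ÷ 59 → quotient 1, remainder 55
59 ÷ 55 → quotient 1, remainder 4
55 ÷ 4 → quotient 13, remainder 3
4 ÷ 3 → quotient 1, remainder 1
3 ÷ 1 → quotient 3, remainder 0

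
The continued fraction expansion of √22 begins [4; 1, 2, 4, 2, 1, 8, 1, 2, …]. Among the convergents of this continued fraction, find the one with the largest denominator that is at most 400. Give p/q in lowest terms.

1712/365

a_0 = 4: 4/1  (≤ bound)
a_1 = 1: 5/1  (≤ bound)
a_2 = 2: 14/3  (≤ bound)
a_3 = 4: 61/13  (≤ bound)
a_4 = 2: 136/29  (≤ bound)
a_5 = 1: 197/42  (≤ bound)
a_6 = 8: 1712/365  (≤ bound)
a_7 = 1: 1909/407  (> 400, stop)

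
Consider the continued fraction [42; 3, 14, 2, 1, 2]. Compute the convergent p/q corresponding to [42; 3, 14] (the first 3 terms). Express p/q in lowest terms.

a_0 = 42: 42/1
a_1 = 3: 127/3
a_2 = 14: 1820/43

1820/43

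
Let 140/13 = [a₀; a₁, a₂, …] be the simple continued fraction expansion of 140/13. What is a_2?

Repeatedly divide and take the remainder:
140 = 10·13 + 10, so a_0 = 10
13 = 1·10 + 3, so a_1 = 1
10 = 3·3 + 1, so a_2 = 3

3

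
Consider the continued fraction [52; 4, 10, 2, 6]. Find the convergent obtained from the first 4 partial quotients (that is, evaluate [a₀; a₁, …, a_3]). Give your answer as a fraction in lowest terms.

Build up convergents one term at a time:
a_0 = 52: 52/1
a_1 = 4: 209/4
a_2 = 10: 2142/41
a_3 = 2: 4493/86

4493/86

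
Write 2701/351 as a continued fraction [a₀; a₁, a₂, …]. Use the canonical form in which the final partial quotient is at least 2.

Run the Euclidean algorithm, recording each quotient:
⌊2701/351⌋ = 7, remainder 244
⌊351/244⌋ = 1, remainder 107
⌊244/107⌋ = 2, remainder 30
⌊107/30⌋ = 3, remainder 17
⌊30/17⌋ = 1, remainder 13
⌊17/13⌋ = 1, remainder 4
⌊13/4⌋ = 3, remainder 1
⌊4/1⌋ = 4, remainder 0

[7; 1, 2, 3, 1, 1, 3, 4]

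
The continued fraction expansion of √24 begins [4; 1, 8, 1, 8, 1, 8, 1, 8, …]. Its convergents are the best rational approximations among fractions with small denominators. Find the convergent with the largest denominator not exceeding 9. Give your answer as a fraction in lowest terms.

a_0 = 4: 4/1  (≤ bound)
a_1 = 1: 5/1  (≤ bound)
a_2 = 8: 44/9  (≤ bound)
a_3 = 1: 49/10  (> 9, stop)

44/9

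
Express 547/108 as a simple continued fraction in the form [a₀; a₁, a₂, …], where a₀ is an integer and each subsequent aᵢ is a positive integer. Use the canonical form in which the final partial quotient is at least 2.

[5; 15, 2, 3]

Repeatedly divide and take the remainder:
⌊547/108⌋ = 5, remainder 7
⌊108/7⌋ = 15, remainder 3
⌊7/3⌋ = 2, remainder 1
⌊3/1⌋ = 3, remainder 0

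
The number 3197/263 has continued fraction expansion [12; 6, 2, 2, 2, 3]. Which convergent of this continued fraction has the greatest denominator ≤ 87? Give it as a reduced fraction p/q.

936/77

a_0 = 12: 12/1  (≤ bound)
a_1 = 6: 73/6  (≤ bound)
a_2 = 2: 158/13  (≤ bound)
a_3 = 2: 389/32  (≤ bound)
a_4 = 2: 936/77  (≤ bound)
a_5 = 3: 3197/263  (> 87, stop)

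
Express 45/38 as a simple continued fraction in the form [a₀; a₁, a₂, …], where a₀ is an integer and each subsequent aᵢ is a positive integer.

45 ÷ 38 → quotient 1, remainder 7
38 ÷ 7 → quotient 5, remainder 3
7 ÷ 3 → quotient 2, remainder 1
3 ÷ 1 → quotient 3, remainder 0

[1; 5, 2, 3]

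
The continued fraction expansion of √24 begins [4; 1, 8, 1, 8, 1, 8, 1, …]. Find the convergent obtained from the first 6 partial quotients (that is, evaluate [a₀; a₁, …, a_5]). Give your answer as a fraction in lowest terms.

Starting at the tail and folding back:
Start with 1.
8 + 1/(1/1) = 8 + 1/1 = 9/1
1 + 1/(9/1) = 1 + 1/9 = 10/9
8 + 1/(10/9) = 8 + 9/10 = 89/10
1 + 1/(89/10) = 1 + 10/89 = 99/89
4 + 1/(99/89) = 4 + 89/99 = 485/99

485/99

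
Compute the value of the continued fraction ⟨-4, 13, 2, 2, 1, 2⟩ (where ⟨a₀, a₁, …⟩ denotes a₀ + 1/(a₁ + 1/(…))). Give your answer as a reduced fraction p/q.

Collapse the nested fraction from the inside out:
Start with 2.
1 + 1/(2/1) = 1 + 1/2 = 3/2
2 + 1/(3/2) = 2 + 2/3 = 8/3
2 + 1/(8/3) = 2 + 3/8 = 19/8
13 + 1/(19/8) = 13 + 8/19 = 255/19
-4 + 1/(255/19) = -4 + 19/255 = -1001/255

-1001/255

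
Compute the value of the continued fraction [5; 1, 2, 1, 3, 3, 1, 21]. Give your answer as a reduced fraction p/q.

Use the convergent recurrence hₖ = aₖ·hₖ₋₁ + hₖ₋₂ (and likewise for the denominators kₖ):
a_0 = 5: 5/1
a_1 = 1: 6/1
a_2 = 2: 17/3
a_3 = 1: 23/4
a_4 = 3: 86/15
a_5 = 3: 281/49
a_6 = 1: 367/64
a_7 = 21: 7988/1393

7988/1393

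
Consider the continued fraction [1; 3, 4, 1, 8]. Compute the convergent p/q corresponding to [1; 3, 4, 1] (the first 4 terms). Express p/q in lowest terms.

21/16

a_0 = 1: 1/1
a_1 = 3: 4/3
a_2 = 4: 17/13
a_3 = 1: 21/16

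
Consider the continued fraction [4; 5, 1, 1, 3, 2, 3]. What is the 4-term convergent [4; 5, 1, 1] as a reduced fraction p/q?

46/11

Starting at the tail and folding back:
Start with 1.
1 + 1/(1/1) = 1 + 1/1 = 2/1
5 + 1/(2/1) = 5 + 1/2 = 11/2
4 + 1/(11/2) = 4 + 2/11 = 46/11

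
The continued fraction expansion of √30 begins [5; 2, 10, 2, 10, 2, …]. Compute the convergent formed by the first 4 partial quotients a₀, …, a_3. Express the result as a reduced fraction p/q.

Starting at the tail and folding back:
Start with 2.
10 + 1/(2/1) = 10 + 1/2 = 21/2
2 + 1/(21/2) = 2 + 2/21 = 44/21
5 + 1/(44/21) = 5 + 21/44 = 241/44

241/44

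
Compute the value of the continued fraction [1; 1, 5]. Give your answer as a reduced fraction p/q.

11/6

Start with 5.
1 + 1/(5/1) = 1 + 1/5 = 6/5
1 + 1/(6/5) = 1 + 5/6 = 11/6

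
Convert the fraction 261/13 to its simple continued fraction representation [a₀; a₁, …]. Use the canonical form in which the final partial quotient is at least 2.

261 = 20·13 + 1, so a_0 = 20
13 = 13·1 + 0, so a_1 = 13

[20; 13]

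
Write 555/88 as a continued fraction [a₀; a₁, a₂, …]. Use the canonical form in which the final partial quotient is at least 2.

[6; 3, 3, 1, 6]

⌊555/88⌋ = 6, remainder 27
⌊88/27⌋ = 3, remainder 7
⌊27/7⌋ = 3, remainder 6
⌊7/6⌋ = 1, remainder 1
⌊6/1⌋ = 6, remainder 0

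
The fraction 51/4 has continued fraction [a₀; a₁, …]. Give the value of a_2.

3

51 ÷ 4 → quotient 12, remainder 3
4 ÷ 3 → quotient 1, remainder 1
3 ÷ 1 → quotient 3, remainder 0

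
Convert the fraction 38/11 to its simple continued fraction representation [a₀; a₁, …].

[3; 2, 5]

38 ÷ 11 → quotient 3, remainder 5
11 ÷ 5 → quotient 2, remainder 1
5 ÷ 1 → quotient 5, remainder 0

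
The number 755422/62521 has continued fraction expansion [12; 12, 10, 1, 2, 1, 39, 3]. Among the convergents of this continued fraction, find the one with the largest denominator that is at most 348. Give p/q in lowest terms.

a_0 = 12: 12/1  (≤ bound)
a_1 = 12: 145/12  (≤ bound)
a_2 = 10: 1462/121  (≤ bound)
a_3 = 1: 1607/133  (≤ bound)
a_4 = 2: 4676/387  (> 348, stop)

1607/133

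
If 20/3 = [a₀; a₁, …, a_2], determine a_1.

Run the Euclidean algorithm, recording each quotient:
⌊20/3⌋ = 6, remainder 2
⌊3/2⌋ = 1, remainder 1

1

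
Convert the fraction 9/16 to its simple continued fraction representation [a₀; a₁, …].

Apply division with remainder until the remainder is 0:
9 ÷ 16 → quotient 0, remainder 9
16 ÷ 9 → quotient 1, remainder 7
9 ÷ 7 → quotient 1, remainder 2
7 ÷ 2 → quotient 3, remainder 1
2 ÷ 1 → quotient 2, remainder 0

[0; 1, 1, 3, 2]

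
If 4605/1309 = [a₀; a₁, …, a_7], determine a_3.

13

Apply division with remainder until the remainder is 0:
4605 = 3·1309 + 678, so a_0 = 3
1309 = 1·678 + 631, so a_1 = 1
678 = 1·631 + 47, so a_2 = 1
631 = 13·47 + 20, so a_3 = 13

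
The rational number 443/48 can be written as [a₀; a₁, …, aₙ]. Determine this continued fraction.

[9; 4, 2, 1, 3]

443 ÷ 48 → quotient 9, remainder 11
48 ÷ 11 → quotient 4, remainder 4
11 ÷ 4 → quotient 2, remainder 3
4 ÷ 3 → quotient 1, remainder 1
3 ÷ 1 → quotient 3, remainder 0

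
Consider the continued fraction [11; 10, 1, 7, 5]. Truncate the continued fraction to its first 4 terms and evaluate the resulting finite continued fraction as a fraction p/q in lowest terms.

965/87

Start with 7.
1 + 1/(7/1) = 1 + 1/7 = 8/7
10 + 1/(8/7) = 10 + 7/8 = 87/8
11 + 1/(87/8) = 11 + 8/87 = 965/87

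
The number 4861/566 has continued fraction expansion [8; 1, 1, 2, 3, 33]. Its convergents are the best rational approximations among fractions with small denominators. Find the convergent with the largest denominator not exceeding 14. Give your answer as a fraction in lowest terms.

43/5

a_0 = 8: 8/1  (≤ bound)
a_1 = 1: 9/1  (≤ bound)
a_2 = 1: 17/2  (≤ bound)
a_3 = 2: 43/5  (≤ bound)
a_4 = 3: 146/17  (> 14, stop)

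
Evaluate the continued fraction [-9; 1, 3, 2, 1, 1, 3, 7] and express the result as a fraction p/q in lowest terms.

-4731/575

a_0 = -9: -9/1
a_1 = 1: -8/1
a_2 = 3: -33/4
a_3 = 2: -74/9
a_4 = 1: -107/13
a_5 = 1: -181/22
a_6 = 3: -650/79
a_7 = 7: -4731/575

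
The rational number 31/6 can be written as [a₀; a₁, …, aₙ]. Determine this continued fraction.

31 = 5·6 + 1, so a_0 = 5
6 = 6·1 + 0, so a_1 = 6

[5; 6]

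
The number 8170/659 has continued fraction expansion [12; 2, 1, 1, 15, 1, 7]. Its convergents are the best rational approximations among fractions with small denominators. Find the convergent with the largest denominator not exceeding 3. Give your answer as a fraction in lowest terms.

37/3

a_0 = 12: 12/1  (≤ bound)
a_1 = 2: 25/2  (≤ bound)
a_2 = 1: 37/3  (≤ bound)
a_3 = 1: 62/5  (> 3, stop)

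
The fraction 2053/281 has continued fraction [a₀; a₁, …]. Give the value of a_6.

5

2053 = 7·281 + 86, so a_0 = 7
281 = 3·86 + 23, so a_1 = 3
86 = 3·23 + 17, so a_2 = 3
23 = 1·17 + 6, so a_3 = 1
17 = 2·6 + 5, so a_4 = 2
6 = 1·5 + 1, so a_5 = 1
5 = 5·1 + 0, so a_6 = 5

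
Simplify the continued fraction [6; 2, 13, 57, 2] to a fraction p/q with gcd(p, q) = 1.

20151/3109

Use the convergent recurrence hₖ = aₖ·hₖ₋₁ + hₖ₋₂ (and likewise for the denominators kₖ):
a_0 = 6: 6/1
a_1 = 2: 13/2
a_2 = 13: 175/27
a_3 = 57: 9988/1541
a_4 = 2: 20151/3109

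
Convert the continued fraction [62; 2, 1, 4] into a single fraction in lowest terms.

Start with 4.
1 + 1/(4/1) = 1 + 1/4 = 5/4
2 + 1/(5/4) = 2 + 4/5 = 14/5
62 + 1/(14/5) = 62 + 5/14 = 873/14

873/14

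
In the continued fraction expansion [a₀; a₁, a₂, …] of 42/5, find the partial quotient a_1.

42 = 8·5 + 2, so a_0 = 8
5 = 2·2 + 1, so a_1 = 2

2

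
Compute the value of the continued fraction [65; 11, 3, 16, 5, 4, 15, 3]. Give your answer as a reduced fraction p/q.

35851475/550813

a_0 = 65: 65/1
a_1 = 11: 716/11
a_2 = 3: 2213/34
a_3 = 16: 36124/555
a_4 = 5: 182833/2809
a_5 = 4: 767456/11791
a_6 = 15: 11694673/179674
a_7 = 3: 35851475/550813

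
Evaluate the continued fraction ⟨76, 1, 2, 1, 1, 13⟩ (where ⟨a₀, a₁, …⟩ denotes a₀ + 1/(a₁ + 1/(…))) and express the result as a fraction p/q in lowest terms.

7288/95

Starting at the tail and folding back:
Start with 13.
1 + 1/(13/1) = 1 + 1/13 = 14/13
1 + 1/(14/13) = 1 + 13/14 = 27/14
2 + 1/(27/14) = 2 + 14/27 = 68/27
1 + 1/(68/27) = 1 + 27/68 = 95/68
76 + 1/(95/68) = 76 + 68/95 = 7288/95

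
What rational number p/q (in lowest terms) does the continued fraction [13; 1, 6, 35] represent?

3409/246

a_0 = 13: 13/1
a_1 = 1: 14/1
a_2 = 6: 97/7
a_3 = 35: 3409/246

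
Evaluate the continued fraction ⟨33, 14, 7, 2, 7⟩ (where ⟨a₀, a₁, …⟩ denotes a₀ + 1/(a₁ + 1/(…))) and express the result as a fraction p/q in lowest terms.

52351/1583

Build up convergents one term at a time:
a_0 = 33: 33/1
a_1 = 14: 463/14
a_2 = 7: 3274/99
a_3 = 2: 7011/212
a_4 = 7: 52351/1583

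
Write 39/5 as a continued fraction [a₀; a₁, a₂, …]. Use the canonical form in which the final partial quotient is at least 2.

[7; 1, 4]

Run the Euclidean algorithm, recording each quotient:
⌊39/5⌋ = 7, remainder 4
⌊5/4⌋ = 1, remainder 1
⌊4/1⌋ = 4, remainder 0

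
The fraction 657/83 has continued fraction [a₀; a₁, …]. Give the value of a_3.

Run the Euclidean algorithm, recording each quotient:
⌊657/83⌋ = 7, remainder 76
⌊83/76⌋ = 1, remainder 7
⌊76/7⌋ = 10, remainder 6
⌊7/6⌋ = 1, remainder 1

1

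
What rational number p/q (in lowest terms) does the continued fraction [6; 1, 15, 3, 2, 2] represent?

1922/277

Collapse the nested fraction from the inside out:
Start with 2.
2 + 1/(2/1) = 2 + 1/2 = 5/2
3 + 1/(5/2) = 3 + 2/5 = 17/5
15 + 1/(17/5) = 15 + 5/17 = 260/17
1 + 1/(260/17) = 1 + 17/260 = 277/260
6 + 1/(277/260) = 6 + 260/277 = 1922/277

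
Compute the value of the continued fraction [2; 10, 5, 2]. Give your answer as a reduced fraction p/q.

235/112

Use the convergent recurrence hₖ = aₖ·hₖ₋₁ + hₖ₋₂ (and likewise for the denominators kₖ):
a_0 = 2: 2/1
a_1 = 10: 21/10
a_2 = 5: 107/51
a_3 = 2: 235/112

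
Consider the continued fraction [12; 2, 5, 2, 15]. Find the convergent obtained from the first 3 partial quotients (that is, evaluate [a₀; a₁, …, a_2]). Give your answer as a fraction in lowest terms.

a_0 = 12: 12/1
a_1 = 2: 25/2
a_2 = 5: 137/11

137/11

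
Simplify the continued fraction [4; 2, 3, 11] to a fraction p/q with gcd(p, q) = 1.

350/79

a_0 = 4: 4/1
a_1 = 2: 9/2
a_2 = 3: 31/7
a_3 = 11: 350/79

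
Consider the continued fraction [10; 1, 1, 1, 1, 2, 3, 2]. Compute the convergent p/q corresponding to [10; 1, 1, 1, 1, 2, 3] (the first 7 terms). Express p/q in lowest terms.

a_0 = 10: 10/1
a_1 = 1: 11/1
a_2 = 1: 21/2
a_3 = 1: 32/3
a_4 = 1: 53/5
a_5 = 2: 138/13
a_6 = 3: 467/44

467/44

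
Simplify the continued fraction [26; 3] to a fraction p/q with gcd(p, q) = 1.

79/3

Use the convergent recurrence hₖ = aₖ·hₖ₋₁ + hₖ₋₂ (and likewise for the denominators kₖ):
a_0 = 26: 26/1
a_1 = 3: 79/3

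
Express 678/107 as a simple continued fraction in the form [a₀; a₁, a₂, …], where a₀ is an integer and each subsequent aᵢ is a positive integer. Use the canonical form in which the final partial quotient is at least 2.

678 = 6·107 + 36, so a_0 = 6
107 = 2·36 + 35, so a_1 = 2
36 = 1·35 + 1, so a_2 = 1
35 = 35·1 + 0, so a_3 = 35

[6; 2, 1, 35]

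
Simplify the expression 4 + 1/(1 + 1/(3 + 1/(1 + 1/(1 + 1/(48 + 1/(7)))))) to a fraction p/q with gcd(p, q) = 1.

Build up convergents one term at a time:
a_0 = 4: 4/1
a_1 = 1: 5/1
a_2 = 3: 19/4
a_3 = 1: 24/5
a_4 = 1: 43/9
a_5 = 48: 2088/437
a_6 = 7: 14659/3068

14659/3068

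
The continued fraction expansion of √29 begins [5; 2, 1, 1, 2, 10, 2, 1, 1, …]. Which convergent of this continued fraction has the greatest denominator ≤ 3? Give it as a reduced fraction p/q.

List convergents until the denominator exceeds the bound:
a_0 = 5: 5/1  (≤ bound)
a_1 = 2: 11/2  (≤ bound)
a_2 = 1: 16/3  (≤ bound)
a_3 = 1: 27/5  (> 3, stop)

16/3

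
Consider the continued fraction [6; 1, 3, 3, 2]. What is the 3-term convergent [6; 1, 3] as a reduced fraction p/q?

27/4

Start with 3.
1 + 1/(3/1) = 1 + 1/3 = 4/3
6 + 1/(4/3) = 6 + 3/4 = 27/4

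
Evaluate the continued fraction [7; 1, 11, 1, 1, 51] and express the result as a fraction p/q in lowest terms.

a_0 = 7: 7/1
a_1 = 1: 8/1
a_2 = 11: 95/12
a_3 = 1: 103/13
a_4 = 1: 198/25
a_5 = 51: 10201/1288

10201/1288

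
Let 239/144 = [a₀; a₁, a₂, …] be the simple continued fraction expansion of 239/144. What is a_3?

Repeatedly divide and take the remainder:
239 = 1·144 + 95, so a_0 = 1
144 = 1·95 + 49, so a_1 = 1
95 = 1·49 + 46, so a_2 = 1
49 = 1·46 + 3, so a_3 = 1

1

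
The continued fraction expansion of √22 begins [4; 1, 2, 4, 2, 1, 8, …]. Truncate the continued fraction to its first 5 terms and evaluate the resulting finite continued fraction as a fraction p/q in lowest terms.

136/29

Compute successive convergents:
a_0 = 4: 4/1
a_1 = 1: 5/1
a_2 = 2: 14/3
a_3 = 4: 61/13
a_4 = 2: 136/29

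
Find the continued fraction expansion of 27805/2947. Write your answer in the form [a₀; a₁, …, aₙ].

Apply division with remainder until the remainder is 0:
⌊27805/2947⌋ = 9, remainder 1282
⌊2947/1282⌋ = 2, remainder 383
⌊1282/383⌋ = 3, remainder 133
⌊383/133⌋ = 2, remainder 117
⌊133/117⌋ = 1, remainder 16
⌊117/16⌋ = 7, remainder 5
⌊16/5⌋ = 3, remainder 1
⌊5/1⌋ = 5, remainder 0

[9; 2, 3, 2, 1, 7, 3, 5]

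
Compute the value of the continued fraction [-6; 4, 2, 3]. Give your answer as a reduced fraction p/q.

-179/31

Start with 3.
2 + 1/(3/1) = 2 + 1/3 = 7/3
4 + 1/(7/3) = 4 + 3/7 = 31/7
-6 + 1/(31/7) = -6 + 7/31 = -179/31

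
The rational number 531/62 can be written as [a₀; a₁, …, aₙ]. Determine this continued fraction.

⌊531/62⌋ = 8, remainder 35
⌊62/35⌋ = 1, remainder 27
⌊35/27⌋ = 1, remainder 8
⌊27/8⌋ = 3, remainder 3
⌊8/3⌋ = 2, remainder 2
⌊3/2⌋ = 1, remainder 1
⌊2/1⌋ = 2, remainder 0

[8; 1, 1, 3, 2, 1, 2]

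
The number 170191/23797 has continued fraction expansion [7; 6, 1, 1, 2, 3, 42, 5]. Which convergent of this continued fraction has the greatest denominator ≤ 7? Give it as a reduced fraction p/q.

50/7

a_0 = 7: 7/1  (≤ bound)
a_1 = 6: 43/6  (≤ bound)
a_2 = 1: 50/7  (≤ bound)
a_3 = 1: 93/13  (> 7, stop)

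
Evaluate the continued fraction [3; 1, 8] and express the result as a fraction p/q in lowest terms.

Work from the innermost term outward:
Start with 8.
1 + 1/(8/1) = 1 + 1/8 = 9/8
3 + 1/(9/8) = 3 + 8/9 = 35/9

35/9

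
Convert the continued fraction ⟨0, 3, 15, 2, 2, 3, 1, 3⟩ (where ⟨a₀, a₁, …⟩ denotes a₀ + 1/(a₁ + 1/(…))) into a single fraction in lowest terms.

1279/3920

a_0 = 0: 0/1
a_1 = 3: 1/3
a_2 = 15: 15/46
a_3 = 2: 31/95
a_4 = 2: 77/236
a_5 = 3: 262/803
a_6 = 1: 339/1039
a_7 = 3: 1279/3920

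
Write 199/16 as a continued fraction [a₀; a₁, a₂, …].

[12; 2, 3, 2]

Apply division with remainder until the remainder is 0:
199 ÷ 16 → quotient 12, remainder 7
16 ÷ 7 → quotient 2, remainder 2
7 ÷ 2 → quotient 3, remainder 1
2 ÷ 1 → quotient 2, remainder 0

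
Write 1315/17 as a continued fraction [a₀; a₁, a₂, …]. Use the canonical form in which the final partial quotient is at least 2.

[77; 2, 1, 5]

Repeatedly divide and take the remainder:
1315 = 77·17 + 6, so a_0 = 77
17 = 2·6 + 5, so a_1 = 2
6 = 1·5 + 1, so a_2 = 1
5 = 5·1 + 0, so a_3 = 5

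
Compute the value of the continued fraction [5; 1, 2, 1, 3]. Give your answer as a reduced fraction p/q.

Starting at the tail and folding back:
Start with 3.
1 + 1/(3/1) = 1 + 1/3 = 4/3
2 + 1/(4/3) = 2 + 3/4 = 11/4
1 + 1/(11/4) = 1 + 4/11 = 15/11
5 + 1/(15/11) = 5 + 11/15 = 86/15

86/15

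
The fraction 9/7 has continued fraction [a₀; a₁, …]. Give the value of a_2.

9 ÷ 7 → quotient 1, remainder 2
7 ÷ 2 → quotient 3, remainder 1
2 ÷ 1 → quotient 2, remainder 0

2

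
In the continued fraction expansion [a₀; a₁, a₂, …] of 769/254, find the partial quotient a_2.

769 ÷ 254 → quotient 3, remainder 7
254 ÷ 7 → quotient 36, remainder 2
7 ÷ 2 → quotient 3, remainder 1

3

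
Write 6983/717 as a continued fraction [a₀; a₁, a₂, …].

Repeatedly divide and take the remainder:
⌊6983/717⌋ = 9, remainder 530
⌊717/530⌋ = 1, remainder 187
⌊530/187⌋ = 2, remainder 156
⌊187/156⌋ = 1, remainder 31
⌊156/31⌋ = 5, remainder 1
⌊31/1⌋ = 31, remainder 0

[9; 1, 2, 1, 5, 31]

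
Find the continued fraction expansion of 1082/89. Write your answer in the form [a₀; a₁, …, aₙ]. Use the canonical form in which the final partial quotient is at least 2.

[12; 6, 2, 1, 4]

1082 = 12·89 + 14, so a_0 = 12
89 = 6·14 + 5, so a_1 = 6
14 = 2·5 + 4, so a_2 = 2
5 = 1·4 + 1, so a_3 = 1
4 = 4·1 + 0, so a_4 = 4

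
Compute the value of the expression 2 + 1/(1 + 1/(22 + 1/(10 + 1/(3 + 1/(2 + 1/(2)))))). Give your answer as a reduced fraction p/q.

Collapse the nested fraction from the inside out:
Start with 2.
2 + 1/(2/1) = 2 + 1/2 = 5/2
3 + 1/(5/2) = 3 + 2/5 = 17/5
10 + 1/(17/5) = 10 + 5/17 = 175/17
22 + 1/(175/17) = 22 + 17/175 = 3867/175
1 + 1/(3867/175) = 1 + 175/3867 = 4042/3867
2 + 1/(4042/3867) = 2 + 3867/4042 = 11951/4042

11951/4042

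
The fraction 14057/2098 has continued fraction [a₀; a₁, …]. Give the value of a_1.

Repeatedly divide and take the remainder:
14057 ÷ 2098 → quotient 6, remainder 1469
2098 ÷ 1469 → quotient 1, remainder 629

1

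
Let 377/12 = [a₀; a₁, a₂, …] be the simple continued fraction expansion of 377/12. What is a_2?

2

377 = 31·12 + 5, so a_0 = 31
12 = 2·5 + 2, so a_1 = 2
5 = 2·2 + 1, so a_2 = 2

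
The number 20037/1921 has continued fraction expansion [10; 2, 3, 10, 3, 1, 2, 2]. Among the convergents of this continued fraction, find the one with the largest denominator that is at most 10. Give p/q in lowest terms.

73/7

a_0 = 10: 10/1  (≤ bound)
a_1 = 2: 21/2  (≤ bound)
a_2 = 3: 73/7  (≤ bound)
a_3 = 10: 751/72  (> 10, stop)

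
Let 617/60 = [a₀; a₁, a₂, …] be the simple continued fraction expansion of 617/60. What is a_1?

617 = 10·60 + 17, so a_0 = 10
60 = 3·17 + 9, so a_1 = 3

3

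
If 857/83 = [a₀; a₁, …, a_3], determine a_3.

2

857 ÷ 83 → quotient 10, remainder 27
83 ÷ 27 → quotient 3, remainder 2
27 ÷ 2 → quotient 13, remainder 1
2 ÷ 1 → quotient 2, remainder 0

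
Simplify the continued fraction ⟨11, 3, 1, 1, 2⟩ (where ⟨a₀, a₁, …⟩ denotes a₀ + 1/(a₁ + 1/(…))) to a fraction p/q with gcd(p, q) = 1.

a_0 = 11: 11/1
a_1 = 3: 34/3
a_2 = 1: 45/4
a_3 = 1: 79/7
a_4 = 2: 203/18

203/18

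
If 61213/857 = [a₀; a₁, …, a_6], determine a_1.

2

61213 ÷ 857 → quotient 71, remainder 366
857 ÷ 366 → quotient 2, remainder 125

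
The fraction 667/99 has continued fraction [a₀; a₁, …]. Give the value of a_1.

1

667 = 6·99 + 73, so a_0 = 6
99 = 1·73 + 26, so a_1 = 1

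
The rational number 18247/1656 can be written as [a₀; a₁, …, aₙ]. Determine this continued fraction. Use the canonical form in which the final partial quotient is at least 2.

[11; 53, 2, 2, 1, 1, 2]

18247 ÷ 1656 → quotient 11, remainder 31
1656 ÷ 31 → quotient 53, remainder 13
31 ÷ 13 → quotient 2, remainder 5
13 ÷ 5 → quotient 2, remainder 3
5 ÷ 3 → quotient 1, remainder 2
3 ÷ 2 → quotient 1, remainder 1
2 ÷ 1 → quotient 2, remainder 0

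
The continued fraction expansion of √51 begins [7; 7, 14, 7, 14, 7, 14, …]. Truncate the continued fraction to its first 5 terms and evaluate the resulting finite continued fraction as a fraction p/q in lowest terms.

Start with 14.
7 + 1/(14/1) = 7 + 1/14 = 99/14
14 + 1/(99/14) = 14 + 14/99 = 1400/99
7 + 1/(1400/99) = 7 + 99/1400 = 9899/1400
7 + 1/(9899/1400) = 7 + 1400/9899 = 70693/9899

70693/9899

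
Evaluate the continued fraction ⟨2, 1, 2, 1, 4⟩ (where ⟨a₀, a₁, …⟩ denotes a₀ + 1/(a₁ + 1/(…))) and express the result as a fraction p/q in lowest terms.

52/19

Start with 4.
1 + 1/(4/1) = 1 + 1/4 = 5/4
2 + 1/(5/4) = 2 + 4/5 = 14/5
1 + 1/(14/5) = 1 + 5/14 = 19/14
2 + 1/(19/14) = 2 + 14/19 = 52/19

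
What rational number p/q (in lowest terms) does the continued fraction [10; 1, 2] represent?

Compute successive convergents:
a_0 = 10: 10/1
a_1 = 1: 11/1
a_2 = 2: 32/3

32/3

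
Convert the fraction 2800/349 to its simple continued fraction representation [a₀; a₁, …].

Apply division with remainder until the remainder is 0:
2800 ÷ 349 → quotient 8, remainder 8
349 ÷ 8 → quotient 43, remainder 5
8 ÷ 5 → quotient 1, remainder 3
5 ÷ 3 → quotient 1, remainder 2
3 ÷ 2 → quotient 1, remainder 1
2 ÷ 1 → quotient 2, remainder 0

[8; 43, 1, 1, 1, 2]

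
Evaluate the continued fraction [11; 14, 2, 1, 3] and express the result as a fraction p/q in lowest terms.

Use the convergent recurrence hₖ = aₖ·hₖ₋₁ + hₖ₋₂ (and likewise for the denominators kₖ):
a_0 = 11: 11/1
a_1 = 14: 155/14
a_2 = 2: 321/29
a_3 = 1: 476/43
a_4 = 3: 1749/158

1749/158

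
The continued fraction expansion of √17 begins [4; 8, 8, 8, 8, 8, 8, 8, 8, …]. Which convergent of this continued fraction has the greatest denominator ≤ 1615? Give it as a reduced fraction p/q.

List convergents until the denominator exceeds the bound:
a_0 = 4: 4/1  (≤ bound)
a_1 = 8: 33/8  (≤ bound)
a_2 = 8: 268/65  (≤ bound)
a_3 = 8: 2177/528  (≤ bound)
a_4 = 8: 17684/4289  (> 1615, stop)

2177/528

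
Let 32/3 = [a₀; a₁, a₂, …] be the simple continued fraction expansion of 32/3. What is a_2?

2

⌊32/3⌋ = 10, remainder 2
⌊3/2⌋ = 1, remainder 1
⌊2/1⌋ = 2, remainder 0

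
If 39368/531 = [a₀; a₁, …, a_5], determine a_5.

4

39368 = 74·531 + 74, so a_0 = 74
531 = 7·74 + 13, so a_1 = 7
74 = 5·13 + 9, so a_2 = 5
13 = 1·9 + 4, so a_3 = 1
9 = 2·4 + 1, so a_4 = 2
4 = 4·1 + 0, so a_5 = 4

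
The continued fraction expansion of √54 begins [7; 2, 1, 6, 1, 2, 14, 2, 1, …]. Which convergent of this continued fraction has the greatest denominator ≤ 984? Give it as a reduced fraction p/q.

List convergents until the denominator exceeds the bound:
a_0 = 7: 7/1  (≤ bound)
a_1 = 2: 15/2  (≤ bound)
a_2 = 1: 22/3  (≤ bound)
a_3 = 6: 147/20  (≤ bound)
a_4 = 1: 169/23  (≤ bound)
a_5 = 2: 485/66  (≤ bound)
a_6 = 14: 6959/947  (≤ bound)
a_7 = 2: 14403/1960  (> 984, stop)

6959/947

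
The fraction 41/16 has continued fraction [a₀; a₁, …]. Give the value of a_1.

⌊41/16⌋ = 2, remainder 9
⌊16/9⌋ = 1, remainder 7

1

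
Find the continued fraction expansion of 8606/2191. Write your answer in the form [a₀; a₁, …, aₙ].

[3; 1, 12, 1, 6, 1, 1, 10]

Run the Euclidean algorithm, recording each quotient:
8606 ÷ 2191 → quotient 3, remainder 2033
2191 ÷ 2033 → quotient 1, remainder 158
2033 ÷ 158 → quotient 12, remainder 137
158 ÷ 137 → quotient 1, remainder 21
137 ÷ 21 → quotient 6, remainder 11
21 ÷ 11 → quotient 1, remainder 10
11 ÷ 10 → quotient 1, remainder 1
10 ÷ 1 → quotient 10, remainder 0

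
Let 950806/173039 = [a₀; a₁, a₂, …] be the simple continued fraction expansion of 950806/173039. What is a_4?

⌊950806/173039⌋ = 5, remainder 85611
⌊173039/85611⌋ = 2, remainder 1817
⌊85611/1817⌋ = 47, remainder 212
⌊1817/212⌋ = 8, remainder 121
⌊212/121⌋ = 1, remainder 91

1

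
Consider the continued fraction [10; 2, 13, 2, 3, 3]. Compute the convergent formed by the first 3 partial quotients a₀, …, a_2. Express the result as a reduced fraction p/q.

Start with 13.
2 + 1/(13/1) = 2 + 1/13 = 27/13
10 + 1/(27/13) = 10 + 13/27 = 283/27

283/27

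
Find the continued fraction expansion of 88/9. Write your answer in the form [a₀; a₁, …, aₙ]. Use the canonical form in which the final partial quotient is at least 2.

[9; 1, 3, 2]

Apply division with remainder until the remainder is 0:
88 = 9·9 + 7, so a_0 = 9
9 = 1·7 + 2, so a_1 = 1
7 = 3·2 + 1, so a_2 = 3
2 = 2·1 + 0, so a_3 = 2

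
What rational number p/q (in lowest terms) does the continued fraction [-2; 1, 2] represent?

Compute successive convergents:
a_0 = -2: -2/1
a_1 = 1: -1/1
a_2 = 2: -4/3

-4/3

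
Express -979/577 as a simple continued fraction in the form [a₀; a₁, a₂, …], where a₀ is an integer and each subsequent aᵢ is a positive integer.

[-2; 3, 3, 2, 1, 2, 1, 4]

Apply division with remainder until the remainder is 0:
-979 ÷ 577 → quotient -2, remainder 175
577 ÷ 175 → quotient 3, remainder 52
175 ÷ 52 → quotient 3, remainder 19
52 ÷ 19 → quotient 2, remainder 14
19 ÷ 14 → quotient 1, remainder 5
14 ÷ 5 → quotient 2, remainder 4
5 ÷ 4 → quotient 1, remainder 1
4 ÷ 1 → quotient 4, remainder 0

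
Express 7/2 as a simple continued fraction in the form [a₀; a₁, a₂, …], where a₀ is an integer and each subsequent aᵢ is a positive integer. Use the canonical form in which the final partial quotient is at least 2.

⌊7/2⌋ = 3, remainder 1
⌊2/1⌋ = 2, remainder 0

[3; 2]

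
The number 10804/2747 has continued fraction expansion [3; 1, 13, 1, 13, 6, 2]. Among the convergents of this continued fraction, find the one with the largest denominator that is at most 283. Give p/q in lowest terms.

822/209

a_0 = 3: 3/1  (≤ bound)
a_1 = 1: 4/1  (≤ bound)
a_2 = 13: 55/14  (≤ bound)
a_3 = 1: 59/15  (≤ bound)
a_4 = 13: 822/209  (≤ bound)
a_5 = 6: 4991/1269  (> 283, stop)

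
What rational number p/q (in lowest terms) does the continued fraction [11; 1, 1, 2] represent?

Use the convergent recurrence hₖ = aₖ·hₖ₋₁ + hₖ₋₂ (and likewise for the denominators kₖ):
a_0 = 11: 11/1
a_1 = 1: 12/1
a_2 = 1: 23/2
a_3 = 2: 58/5

58/5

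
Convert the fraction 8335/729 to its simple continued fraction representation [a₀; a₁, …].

Repeatedly divide and take the remainder:
8335 = 11·729 + 316, so a_0 = 11
729 = 2·316 + 97, so a_1 = 2
316 = 3·97 + 25, so a_2 = 3
97 = 3·25 + 22, so a_3 = 3
25 = 1·22 + 3, so a_4 = 1
22 = 7·3 + 1, so a_5 = 7
3 = 3·1 + 0, so a_6 = 3

[11; 2, 3, 3, 1, 7, 3]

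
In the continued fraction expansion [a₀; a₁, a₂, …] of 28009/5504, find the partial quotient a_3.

Run the Euclidean algorithm, recording each quotient:
⌊28009/5504⌋ = 5, remainder 489
⌊5504/489⌋ = 11, remainder 125
⌊489/125⌋ = 3, remainder 114
⌊125/114⌋ = 1, remainder 11

1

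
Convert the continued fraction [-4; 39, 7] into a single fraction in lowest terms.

Build up convergents one term at a time:
a_0 = -4: -4/1
a_1 = 39: -155/39
a_2 = 7: -1089/274

-1089/274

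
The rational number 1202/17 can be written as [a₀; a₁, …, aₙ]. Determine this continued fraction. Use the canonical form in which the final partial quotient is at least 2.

⌊1202/17⌋ = 70, remainder 12
⌊17/12⌋ = 1, remainder 5
⌊12/5⌋ = 2, remainder 2
⌊5/2⌋ = 2, remainder 1
⌊2/1⌋ = 2, remainder 0

[70; 1, 2, 2, 2]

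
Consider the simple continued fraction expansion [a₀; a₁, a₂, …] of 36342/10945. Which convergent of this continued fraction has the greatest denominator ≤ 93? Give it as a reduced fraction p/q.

259/78

a_0 = 3: 3/1  (≤ bound)
a_1 = 3: 10/3  (≤ bound)
a_2 = 8: 83/25  (≤ bound)
a_3 = 3: 259/78  (≤ bound)
a_4 = 1: 342/103  (> 93, stop)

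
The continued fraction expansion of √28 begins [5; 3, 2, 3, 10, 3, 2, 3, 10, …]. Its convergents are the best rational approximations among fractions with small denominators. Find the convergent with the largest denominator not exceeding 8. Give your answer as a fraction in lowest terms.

37/7

a_0 = 5: 5/1  (≤ bound)
a_1 = 3: 16/3  (≤ bound)
a_2 = 2: 37/7  (≤ bound)
a_3 = 3: 127/24  (> 8, stop)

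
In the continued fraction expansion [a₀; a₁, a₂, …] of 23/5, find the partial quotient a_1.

23 ÷ 5 → quotient 4, remainder 3
5 ÷ 3 → quotient 1, remainder 2

1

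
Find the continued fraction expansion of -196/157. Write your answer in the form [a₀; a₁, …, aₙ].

Run the Euclidean algorithm, recording each quotient:
-196 ÷ 157 → quotient -2, remainder 118
157 ÷ 118 → quotient 1, remainder 39
118 ÷ 39 → quotient 3, remainder 1
39 ÷ 1 → quotient 39, remainder 0

[-2; 1, 3, 39]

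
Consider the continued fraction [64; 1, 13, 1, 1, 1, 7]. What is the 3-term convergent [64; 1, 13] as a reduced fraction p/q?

909/14

Work from the innermost term outward:
Start with 13.
1 + 1/(13/1) = 1 + 1/13 = 14/13
64 + 1/(14/13) = 64 + 13/14 = 909/14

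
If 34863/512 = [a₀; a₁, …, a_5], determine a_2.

Repeatedly divide and take the remainder:
34863 ÷ 512 → quotient 68, remainder 47
512 ÷ 47 → quotient 10, remainder 42
47 ÷ 42 → quotient 1, remainder 5

1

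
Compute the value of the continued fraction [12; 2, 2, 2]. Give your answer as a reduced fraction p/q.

149/12

Start with 2.
2 + 1/(2/1) = 2 + 1/2 = 5/2
2 + 1/(5/2) = 2 + 2/5 = 12/5
12 + 1/(12/5) = 12 + 5/12 = 149/12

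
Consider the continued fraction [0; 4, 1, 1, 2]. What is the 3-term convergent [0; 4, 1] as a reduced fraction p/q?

Start with 1.
4 + 1/(1/1) = 4 + 1/1 = 5/1
0 + 1/(5/1) = 0 + 1/5 = 1/5

1/5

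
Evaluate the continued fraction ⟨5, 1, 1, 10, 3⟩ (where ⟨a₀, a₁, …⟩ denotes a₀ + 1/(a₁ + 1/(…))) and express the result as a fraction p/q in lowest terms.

359/65

a_0 = 5: 5/1
a_1 = 1: 6/1
a_2 = 1: 11/2
a_3 = 10: 116/21
a_4 = 3: 359/65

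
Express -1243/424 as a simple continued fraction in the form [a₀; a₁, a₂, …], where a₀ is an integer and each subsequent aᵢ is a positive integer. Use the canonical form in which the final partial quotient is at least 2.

[-3; 14, 1, 1, 1, 1, 1, 3]

-1243 = -3·424 + 29, so a_0 = -3
424 = 14·29 + 18, so a_1 = 14
29 = 1·18 + 11, so a_2 = 1
18 = 1·11 + 7, so a_3 = 1
11 = 1·7 + 4, so a_4 = 1
7 = 1·4 + 3, so a_5 = 1
4 = 1·3 + 1, so a_6 = 1
3 = 3·1 + 0, so a_7 = 3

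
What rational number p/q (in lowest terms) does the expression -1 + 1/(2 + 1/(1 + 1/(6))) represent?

-13/20

Compute successive convergents:
a_0 = -1: -1/1
a_1 = 2: -1/2
a_2 = 1: -2/3
a_3 = 6: -13/20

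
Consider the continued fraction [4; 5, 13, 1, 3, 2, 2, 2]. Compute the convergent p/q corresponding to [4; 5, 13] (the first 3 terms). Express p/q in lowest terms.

Use the convergent recurrence hₖ = aₖ·hₖ₋₁ + hₖ₋₂ (and likewise for the denominators kₖ):
a_0 = 4: 4/1
a_1 = 5: 21/5
a_2 = 13: 277/66

277/66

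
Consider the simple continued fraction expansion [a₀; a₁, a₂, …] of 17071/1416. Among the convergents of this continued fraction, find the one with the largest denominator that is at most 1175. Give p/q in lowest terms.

2809/233

a_0 = 12: 12/1  (≤ bound)
a_1 = 17: 205/17  (≤ bound)
a_2 = 1: 217/18  (≤ bound)
a_3 = 12: 2809/233  (≤ bound)
a_4 = 6: 17071/1416  (> 1175, stop)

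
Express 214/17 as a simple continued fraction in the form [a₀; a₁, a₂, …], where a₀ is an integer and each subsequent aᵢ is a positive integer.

214 = 12·17 + 10, so a_0 = 12
17 = 1·10 + 7, so a_1 = 1
10 = 1·7 + 3, so a_2 = 1
7 = 2·3 + 1, so a_3 = 2
3 = 3·1 + 0, so a_4 = 3

[12; 1, 1, 2, 3]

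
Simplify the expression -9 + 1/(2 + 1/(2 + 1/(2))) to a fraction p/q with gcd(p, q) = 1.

a_0 = -9: -9/1
a_1 = 2: -17/2
a_2 = 2: -43/5
a_3 = 2: -103/12

-103/12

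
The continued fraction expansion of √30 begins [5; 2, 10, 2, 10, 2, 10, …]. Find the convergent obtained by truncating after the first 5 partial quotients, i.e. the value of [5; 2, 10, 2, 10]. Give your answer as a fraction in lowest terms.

a_0 = 5: 5/1
a_1 = 2: 11/2
a_2 = 10: 115/21
a_3 = 2: 241/44
a_4 = 10: 2525/461

2525/461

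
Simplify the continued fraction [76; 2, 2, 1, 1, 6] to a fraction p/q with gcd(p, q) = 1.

Compute successive convergents:
a_0 = 76: 76/1
a_1 = 2: 153/2
a_2 = 2: 382/5
a_3 = 1: 535/7
a_4 = 1: 917/12
a_5 = 6: 6037/79

6037/79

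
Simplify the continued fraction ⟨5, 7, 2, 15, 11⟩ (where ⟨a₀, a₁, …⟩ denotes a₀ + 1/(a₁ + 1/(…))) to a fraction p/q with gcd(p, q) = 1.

a_0 = 5: 5/1
a_1 = 7: 36/7
a_2 = 2: 77/15
a_3 = 15: 1191/232
a_4 = 11: 13178/2567

13178/2567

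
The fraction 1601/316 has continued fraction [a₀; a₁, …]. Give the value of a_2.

21

1601 = 5·316 + 21, so a_0 = 5
316 = 15·21 + 1, so a_1 = 15
21 = 21·1 + 0, so a_2 = 21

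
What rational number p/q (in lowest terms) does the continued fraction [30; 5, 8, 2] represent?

Start with 2.
8 + 1/(2/1) = 8 + 1/2 = 17/2
5 + 1/(17/2) = 5 + 2/17 = 87/17
30 + 1/(87/17) = 30 + 17/87 = 2627/87

2627/87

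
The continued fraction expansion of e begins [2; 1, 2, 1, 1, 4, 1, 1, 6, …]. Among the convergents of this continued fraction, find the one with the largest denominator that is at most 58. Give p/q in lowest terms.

List convergents until the denominator exceeds the bound:
a_0 = 2: 2/1  (≤ bound)
a_1 = 1: 3/1  (≤ bound)
a_2 = 2: 8/3  (≤ bound)
a_3 = 1: 11/4  (≤ bound)
a_4 = 1: 19/7  (≤ bound)
a_5 = 4: 87/32  (≤ bound)
a_6 = 1: 106/39  (≤ bound)
a_7 = 1: 193/71  (> 58, stop)

106/39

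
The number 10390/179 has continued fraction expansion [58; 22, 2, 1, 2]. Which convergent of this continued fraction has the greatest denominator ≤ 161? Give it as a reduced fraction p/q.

3889/67

List convergents until the denominator exceeds the bound:
a_0 = 58: 58/1  (≤ bound)
a_1 = 22: 1277/22  (≤ bound)
a_2 = 2: 2612/45  (≤ bound)
a_3 = 1: 3889/67  (≤ bound)
a_4 = 2: 10390/179  (> 161, stop)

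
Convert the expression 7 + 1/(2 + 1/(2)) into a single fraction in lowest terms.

37/5

Start with 2.
2 + 1/(2/1) = 2 + 1/2 = 5/2
7 + 1/(5/2) = 7 + 2/5 = 37/5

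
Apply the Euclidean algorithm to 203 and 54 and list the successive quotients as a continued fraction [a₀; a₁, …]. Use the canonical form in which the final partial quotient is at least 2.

Apply division with remainder until the remainder is 0:
203 = 3·54 + 41, so a_0 = 3
54 = 1·41 + 13, so a_1 = 1
41 = 3·13 + 2, so a_2 = 3
13 = 6·2 + 1, so a_3 = 6
2 = 2·1 + 0, so a_4 = 2

[3; 1, 3, 6, 2]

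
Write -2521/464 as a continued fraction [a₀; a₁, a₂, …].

[-6; 1, 1, 3, 4, 7, 2]

-2521 ÷ 464 → quotient -6, remainder 263
464 ÷ 263 → quotient 1, remainder 201
263 ÷ 201 → quotient 1, remainder 62
201 ÷ 62 → quotient 3, remainder 15
62 ÷ 15 → quotient 4, remainder 2
15 ÷ 2 → quotient 7, remainder 1
2 ÷ 1 → quotient 2, remainder 0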